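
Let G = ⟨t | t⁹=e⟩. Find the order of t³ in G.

Compute successive powers until reaching e:
  (t³)¹ = t³, (t³)² = t⁶, (t³)³ = e.
The smallest positive k with (t³)ᵏ = e is 3.

Answer: 3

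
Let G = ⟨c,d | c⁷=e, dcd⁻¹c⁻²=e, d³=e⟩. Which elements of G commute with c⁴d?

⟨c⁴d⟩ ⊆ C_G(c⁴d) since powers of c⁴d commute with c⁴d; so |C_G(c⁴d)| ≥ |⟨c⁴d⟩| = 3.
By orbit–stabilizer, |C_G(c⁴d)| = |G| / |conj. class of c⁴d| = 21 / 7 = 3.
The 3 elements commuting with c⁴d are {e, c⁴d, c⁵d²}.

Answer: {e, c⁴d, c⁵d²}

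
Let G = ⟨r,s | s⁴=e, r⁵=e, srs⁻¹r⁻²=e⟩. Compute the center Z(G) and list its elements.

An element z ∈ Z(G) iff z commutes with every generator.
For example e is central: e·r = r = r·e; e·s = s = s·e.
Whereas r ∉ Z(G) since r·s = rs ≠ r²s = s·r.
Checking each of the 20 elements this way gives Z(G) = {e}, of order 1.

Answer: {e}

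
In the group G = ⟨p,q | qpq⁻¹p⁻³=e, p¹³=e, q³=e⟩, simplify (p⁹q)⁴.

Compute successive powers of (p⁹q), reducing at each step:
  (p⁹q)²: (p⁹q) · p⁹ = p¹⁰q;   (p¹⁰q) · q = p¹⁰q²
  (p⁹q)³: (p¹⁰q²) · p⁹ = q²;   (q²) · q = e
  (p⁹q)⁴: e · p⁹ = p⁹;   (p⁹) · q = p⁹q

Answer: p⁹q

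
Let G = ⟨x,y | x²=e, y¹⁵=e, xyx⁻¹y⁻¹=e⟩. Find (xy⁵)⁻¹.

The order of (xy⁵) is 6 (smallest k with (xy⁵)ᵏ = e), so (xy⁵)⁻¹ = (xy⁵)⁵ = xy¹⁰.
Check: (xy⁵) · (xy¹⁰) → (xy⁵) · x = y⁵;   (y⁵) · y¹⁰ = e, giving e as required.

Answer: xy¹⁰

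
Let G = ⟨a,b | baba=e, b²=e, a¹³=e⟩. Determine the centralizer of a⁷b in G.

⟨a⁷b⟩ ⊆ C_G(a⁷b) since powers of a⁷b commute with a⁷b; so |C_G(a⁷b)| ≥ |⟨a⁷b⟩| = 2.
By orbit–stabilizer, |C_G(a⁷b)| = |G| / |conj. class of a⁷b| = 26 / 13 = 2.
The 2 elements commuting with a⁷b are {e, a⁷b}.

Answer: {e, a⁷b}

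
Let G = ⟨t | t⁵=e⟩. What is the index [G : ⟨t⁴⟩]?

First find ord(t⁴) by computing successive powers:
  (t⁴)¹ = t⁴, (t⁴)² = t³, (t⁴)³ = t², (t⁴)⁴ = t, (t⁴)⁵ = e.
So |⟨t⁴⟩| = ord(t⁴) = 5. With |G| = 5, by Lagrange [G : ⟨t⁴⟩] = 5/5 = 1.

Answer: 1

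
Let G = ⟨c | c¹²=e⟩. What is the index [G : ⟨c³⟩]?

First find ord(c³) by computing successive powers:
  (c³)¹ = c³, (c³)² = c⁶, (c³)³ = c⁹, (c³)⁴ = e.
So |⟨c³⟩| = ord(c³) = 4. With |G| = 12, by Lagrange [G : ⟨c³⟩] = 12/4 = 3.

Answer: 3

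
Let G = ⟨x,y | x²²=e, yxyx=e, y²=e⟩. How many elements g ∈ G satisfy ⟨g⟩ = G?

⟨g⟩ = G would require ord(g) = |G| = 44, but the maximum element order in G is 22 < 44. So G is not cyclic and no single element generates it: the count is 0.

Answer: 0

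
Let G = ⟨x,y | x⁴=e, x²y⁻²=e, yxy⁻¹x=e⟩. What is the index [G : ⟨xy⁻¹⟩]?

First find ord(xy⁻¹) by computing successive powers:
  (xy⁻¹)¹ = xy⁻¹, (xy⁻¹)² = x², (xy⁻¹)³ = xy, (xy⁻¹)⁴ = e.
So |⟨xy⁻¹⟩| = ord(xy⁻¹) = 4. With |G| = 8, by Lagrange [G : ⟨xy⁻¹⟩] = 8/4 = 2.

Answer: 2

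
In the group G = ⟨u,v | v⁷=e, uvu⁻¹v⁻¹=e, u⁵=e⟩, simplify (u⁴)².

Compute successive powers of (u⁴), reducing at each step:
  (u⁴)²: (u⁴) · u⁴ = u³

Answer: u³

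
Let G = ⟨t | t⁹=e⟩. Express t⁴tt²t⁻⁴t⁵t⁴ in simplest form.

Multiply left to right, reducing at each step:
  (t⁴) · t = t⁵
  (t⁵) · t² = t⁷
  (t⁷) · t⁻⁴ = t³
  (t³) · t⁵ = t⁸
  (t⁸) · t⁴ = t³

Answer: t³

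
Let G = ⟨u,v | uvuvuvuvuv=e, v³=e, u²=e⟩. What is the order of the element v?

Compute successive powers until reaching e:
  v¹ = v, v² = v², v³ = e.
The smallest positive k with vᵏ = e is 3.

Answer: 3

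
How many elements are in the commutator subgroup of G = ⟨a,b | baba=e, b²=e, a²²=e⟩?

G' = [G, G] is generated by all commutators. The generator-pair commutators are: [a, b] = a².
The subgroup they normally generate is {e, a², a⁴, a⁶, a⁸, a¹⁰, a¹², a¹⁴, a¹⁶, a¹⁸, a²⁰}, of order 11.
Check: |G/G'| = 44/11 = 4 is the order of the abelianisation.

Answer: 11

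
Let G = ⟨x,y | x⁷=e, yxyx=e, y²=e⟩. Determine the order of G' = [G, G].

G' = [G, G] is generated by all commutators. The generator-pair commutators are: [x, y] = x².
The subgroup they normally generate is {e, x, x², x³, x⁴, x⁵, x⁶}, of order 7.
Check: |G/G'| = 14/7 = 2 is the order of the abelianisation.

Answer: 7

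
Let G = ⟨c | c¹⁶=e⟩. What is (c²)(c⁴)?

Compute (c²) · (c⁴) by multiplying left to right and reducing via the relations at each step:
  (c²) · c⁴ = c⁶

Answer: c⁶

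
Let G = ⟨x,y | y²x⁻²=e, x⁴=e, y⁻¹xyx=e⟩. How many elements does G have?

Enumerate words in the generators, reducing via the relations: the distinct elements are
  {e, x, y, xy, x², x³, y⁻¹, xy⁻¹}.
No further products give new elements, so |G| = 8.

Answer: 8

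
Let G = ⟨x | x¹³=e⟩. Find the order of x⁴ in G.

Compute successive powers until reaching e:
  (x⁴)¹ = x⁴, (x⁴)² = x⁸, (x⁴)³ = x¹², (x⁴)⁴ = x³, (x⁴)⁵ = x⁷, (x⁴)⁶ = x¹¹, (x⁴)⁷ = x², (x⁴)⁸ = x⁶, (x⁴)⁹ = x¹⁰, (x⁴)¹⁰ = x, (x⁴)¹¹ = x⁵, (x⁴)¹² = x⁹, (x⁴)¹³ = e.
The smallest positive k with (x⁴)ᵏ = e is 13.

Answer: 13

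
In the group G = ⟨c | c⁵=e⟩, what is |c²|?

Compute successive powers until reaching e:
  (c²)¹ = c², (c²)² = c⁴, (c²)³ = c, (c²)⁴ = c³, (c²)⁵ = e.
The smallest positive k with (c²)ᵏ = e is 5.

Answer: 5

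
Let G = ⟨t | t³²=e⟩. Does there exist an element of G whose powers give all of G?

|G| = 32. The element t has order 32 (its powers give 32 distinct elements), so ⟨t⟩ = G and G is cyclic.

Answer: Yes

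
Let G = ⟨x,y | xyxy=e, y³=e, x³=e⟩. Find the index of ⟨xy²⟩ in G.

First find ord(xy²) by computing successive powers:
  (xy²)¹ = xy², (xy²)² = yx², (xy²)³ = e.
So |⟨xy²⟩| = ord(xy²) = 3. With |G| = 12, by Lagrange [G : ⟨xy²⟩] = 12/3 = 4.

Answer: 4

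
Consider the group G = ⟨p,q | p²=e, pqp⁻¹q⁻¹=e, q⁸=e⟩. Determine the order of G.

Enumerate words in the generators, reducing via the relations: the distinct elements are
  {e, p, q, pq, q², q³, q⁴, q⁵, q⁶, q⁷, pq², pq³, pq⁴, pq⁵, pq⁶, pq⁷}.
No further products give new elements, so |G| = 16.

Answer: 16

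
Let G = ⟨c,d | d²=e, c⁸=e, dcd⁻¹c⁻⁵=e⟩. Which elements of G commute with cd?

⟨cd⟩ ⊆ C_G(cd) since powers of cd commute with cd; so |C_G(cd)| ≥ |⟨cd⟩| = 8.
By orbit–stabilizer, |C_G(cd)| = |G| / |conj. class of cd| = 16 / 2 = 8.
The 8 elements commuting with cd are {e, c², c⁴, c⁶, c⁵d, cd, c⁷d, c³d}.

Answer: {e, c², c⁴, c⁶, c⁵d, cd, c⁷d, c³d}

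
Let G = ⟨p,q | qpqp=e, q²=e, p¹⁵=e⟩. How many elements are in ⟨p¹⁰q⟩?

|⟨p¹⁰q⟩| equals the order of p¹⁰q. Compute successive powers until reaching e:
  (p¹⁰q)¹ = p¹⁰q, (p¹⁰q)² = e.
The smallest positive k with (p¹⁰q)ᵏ = e is 2, so |⟨p¹⁰q⟩| = 2.

Answer: 2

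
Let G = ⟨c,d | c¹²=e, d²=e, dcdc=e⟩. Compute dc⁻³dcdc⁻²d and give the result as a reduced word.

Multiply left to right, reducing at each step:
  d · c⁻³ = c³d
  (c³d) · d = c³
  (c³) · c = c⁴
  (c⁴) · d = c⁴d
  (c⁴d) · c⁻² = c⁶d
  (c⁶d) · d = c⁶

Answer: c⁶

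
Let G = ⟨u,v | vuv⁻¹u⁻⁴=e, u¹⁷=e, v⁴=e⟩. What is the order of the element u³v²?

Compute successive powers until reaching e:
  (u³v²)¹ = u³v², (u³v²)² = e.
The smallest positive k with (u³v²)ᵏ = e is 2.

Answer: 2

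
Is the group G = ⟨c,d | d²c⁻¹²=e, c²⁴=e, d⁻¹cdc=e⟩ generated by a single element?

Every cyclic group is abelian. But c·d = cd while d·c = c¹¹d⁻¹, so c·d ≠ d·c and G is not abelian. Hence G is not cyclic.

Answer: No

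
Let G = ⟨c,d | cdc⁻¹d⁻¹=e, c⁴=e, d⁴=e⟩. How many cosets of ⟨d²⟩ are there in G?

First find ord(d²) by computing successive powers:
  (d²)¹ = d², (d²)² = e.
So |⟨d²⟩| = ord(d²) = 2. With |G| = 16, by Lagrange [G : ⟨d²⟩] = 16/2 = 8.

Answer: 8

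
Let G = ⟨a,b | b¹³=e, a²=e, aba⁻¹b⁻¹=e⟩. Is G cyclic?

|G| = 26. The element ab has order 26 (its powers give 26 distinct elements), so ⟨ab⟩ = G and G is cyclic.

Answer: Yes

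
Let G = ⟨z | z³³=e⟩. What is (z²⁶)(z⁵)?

Compute (z²⁶) · (z⁵) by multiplying left to right and reducing via the relations at each step:
  (z²⁶) · z⁵ = z³¹

Answer: z³¹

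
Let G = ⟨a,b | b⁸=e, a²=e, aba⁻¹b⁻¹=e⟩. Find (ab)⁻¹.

The order of (ab) is 8 (smallest k with (ab)ᵏ = e), so (ab)⁻¹ = (ab)⁷ = ab⁷.
Check: (ab) · (ab⁷) → (ab) · a = b;   b · b⁷ = e, giving e as required.

Answer: ab⁷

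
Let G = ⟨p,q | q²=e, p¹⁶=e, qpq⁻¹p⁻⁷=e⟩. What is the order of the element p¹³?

Compute successive powers until reaching e:
  (p¹³)¹ = p¹³, (p¹³)² = p¹⁰, (p¹³)³ = p⁷, (p¹³)⁴ = p⁴, (p¹³)⁵ = p, (p¹³)⁶ = p¹⁴, (p¹³)⁷ = p¹¹, (p¹³)⁸ = p⁸, (p¹³)⁹ = p⁵, (p¹³)¹⁰ = p², (p¹³)¹¹ = p¹⁵, (p¹³)¹² = p¹², (p¹³)¹³ = p⁹, (p¹³)¹⁴ = p⁶, (p¹³)¹⁵ = p³, (p¹³)¹⁶ = e.
The smallest positive k with (p¹³)ᵏ = e is 16.

Answer: 16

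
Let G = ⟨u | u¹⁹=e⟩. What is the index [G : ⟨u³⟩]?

First find ord(u³) by computing successive powers:
  (u³)¹ = u³, (u³)² = u⁶, (u³)³ = u⁹, (u³)⁴ = u¹², (u³)⁵ = u¹⁵, (u³)⁶ = u¹⁸, (u³)⁷ = u², (u³)⁸ = u⁵, (u³)⁹ = u⁸, (u³)¹⁰ = u¹¹, (u³)¹¹ = u¹⁴, (u³)¹² = u¹⁷, (u³)¹³ = u, (u³)¹⁴ = u⁴, (u³)¹⁵ = u⁷, (u³)¹⁶ = u¹⁰, (u³)¹⁷ = u¹³, (u³)¹⁸ = u¹⁶, (u³)¹⁹ = e.
So |⟨u³⟩| = ord(u³) = 19. With |G| = 19, by Lagrange [G : ⟨u³⟩] = 19/19 = 1.

Answer: 1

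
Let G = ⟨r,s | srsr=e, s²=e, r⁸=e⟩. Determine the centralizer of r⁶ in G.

⟨r⁶⟩ ⊆ C_G(r⁶) since powers of r⁶ commute with r⁶; so |C_G(r⁶)| ≥ |⟨r⁶⟩| = 4.
By orbit–stabilizer, |C_G(r⁶)| = |G| / |conj. class of r⁶| = 16 / 2 = 8.
The 8 elements commuting with r⁶ are {e, r, r², r³, r⁴, r⁵, r⁶, r⁷}.

Answer: {e, r, r², r³, r⁴, r⁵, r⁶, r⁷}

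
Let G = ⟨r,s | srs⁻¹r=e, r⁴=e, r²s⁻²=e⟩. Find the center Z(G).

An element z ∈ Z(G) iff z commutes with every generator.
For example r² is central: (r²)·r = r³ = r·(r²); (r²)·s = s⁻¹ = s·(r²).
Whereas r ∉ Z(G) since r·s = rs ≠ rs⁻¹ = s·r.
Checking each of the 8 elements this way gives Z(G) = {e, r²}, of order 2.

Answer: {e, r²}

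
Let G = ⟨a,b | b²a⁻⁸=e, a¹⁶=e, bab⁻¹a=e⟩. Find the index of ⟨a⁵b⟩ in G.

First find ord(a⁵b) by computing successive powers:
  (a⁵b)¹ = a⁵b, (a⁵b)² = a⁸, (a⁵b)³ = a⁵b⁻¹, (a⁵b)⁴ = e.
So |⟨a⁵b⟩| = ord(a⁵b) = 4. With |G| = 32, by Lagrange [G : ⟨a⁵b⟩] = 32/4 = 8.

Answer: 8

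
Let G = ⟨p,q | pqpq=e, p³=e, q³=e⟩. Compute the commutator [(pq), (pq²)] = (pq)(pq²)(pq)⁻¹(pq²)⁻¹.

[(pq), (pq²)] = (pq)·(pq²)·(pq)⁻¹·(pq²)⁻¹.
  (pq) · (pq²) = q
  q · (pq) = p²
  (p²) · (qp²) = pq²p

Answer: pq²p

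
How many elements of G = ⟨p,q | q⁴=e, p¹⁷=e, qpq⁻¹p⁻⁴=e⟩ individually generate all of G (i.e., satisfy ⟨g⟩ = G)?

⟨g⟩ = G would require ord(g) = |G| = 68, but the maximum element order in G is 17 < 68. So G is not cyclic and no single element generates it: the count is 0.

Answer: 0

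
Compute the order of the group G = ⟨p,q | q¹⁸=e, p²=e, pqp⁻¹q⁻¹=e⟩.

Enumerate words in the generators, reducing via the relations: the distinct elements are
  {e, p, q, pq, q², q³, q⁴, q⁵, q⁶, q⁷, q⁸, q⁹, pq², pq³, pq⁴, pq⁵, pq⁶, pq⁷, pq⁸, pq⁹, q¹², q¹³, q¹¹, q¹⁰, q¹⁴, q¹⁵, q¹⁶, q¹⁷, pq¹², pq¹³, pq¹¹, pq¹⁰, pq¹⁴, pq¹⁵, pq¹⁶, pq¹⁷}.
No further products give new elements, so |G| = 36.

Answer: 36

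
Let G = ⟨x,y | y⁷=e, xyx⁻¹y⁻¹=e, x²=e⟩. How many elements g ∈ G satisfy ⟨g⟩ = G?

G is cyclic of order 14. An element generates G iff its order is 14, and a cyclic group of order 14 has exactly φ(14) = 6 such elements.

Answer: 6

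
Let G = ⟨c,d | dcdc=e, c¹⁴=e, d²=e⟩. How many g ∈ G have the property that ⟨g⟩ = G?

⟨g⟩ = G would require ord(g) = |G| = 28, but the maximum element order in G is 14 < 28. So G is not cyclic and no single element generates it: the count is 0.

Answer: 0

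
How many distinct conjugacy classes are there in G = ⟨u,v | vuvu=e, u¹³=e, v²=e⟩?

The conjugacy classes (representative and size) are:
  [e] (size 1), [u¹²] (size 2), [u¹¹] (size 2), [u³] (size 2), [u⁴] (size 2), [u⁸] (size 2), [u⁶] (size 2), [v] (size 13).
Class equation: 1 + 2 + 2 + 2 + 2 + 2 + 2 + 13 = 26 = |G|. So G has 8 conjugacy classes.

Answer: 8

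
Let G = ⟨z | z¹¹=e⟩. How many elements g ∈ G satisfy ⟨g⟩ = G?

G is cyclic of order 11. An element generates G iff its order is 11, and a cyclic group of order 11 has exactly φ(11) = 10 such elements.

Answer: 10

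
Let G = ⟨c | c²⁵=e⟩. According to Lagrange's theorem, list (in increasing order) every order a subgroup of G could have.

|G| = 25 = 5². By Lagrange's theorem the order of any subgroup divides 25; the divisors of 25 are 1, 5, 25.

Answer: 1, 5, 25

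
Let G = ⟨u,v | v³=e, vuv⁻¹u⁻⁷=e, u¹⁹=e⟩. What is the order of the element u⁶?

Compute successive powers until reaching e:
  (u⁶)¹ = u⁶, (u⁶)² = u¹², (u⁶)³ = u¹⁸, (u⁶)⁴ = u⁵, (u⁶)⁵ = u¹¹, (u⁶)⁶ = u¹⁷, (u⁶)⁷ = u⁴, (u⁶)⁸ = u¹⁰, (u⁶)⁹ = u¹⁶, (u⁶)¹⁰ = u³, (u⁶)¹¹ = u⁹, (u⁶)¹² = u¹⁵, (u⁶)¹³ = u², (u⁶)¹⁴ = u⁸, (u⁶)¹⁵ = u¹⁴, (u⁶)¹⁶ = u, (u⁶)¹⁷ = u⁷, (u⁶)¹⁸ = u¹³, (u⁶)¹⁹ = e.
The smallest positive k with (u⁶)ᵏ = e is 19.

Answer: 19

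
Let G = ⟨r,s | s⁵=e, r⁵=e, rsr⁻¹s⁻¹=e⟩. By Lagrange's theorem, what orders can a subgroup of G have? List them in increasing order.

|G| = 25 = 5². By Lagrange's theorem the order of any subgroup divides 25; the divisors of 25 are 1, 5, 25.

Answer: 1, 5, 25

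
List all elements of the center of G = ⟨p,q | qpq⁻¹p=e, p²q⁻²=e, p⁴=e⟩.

An element z ∈ Z(G) iff z commutes with every generator.
For example p² is central: (p²)·p = p³ = p·(p²); (p²)·q = q⁻¹ = q·(p²).
Whereas p ∉ Z(G) since p·q = pq ≠ pq⁻¹ = q·p.
Checking each of the 8 elements this way gives Z(G) = {e, p²}, of order 2.

Answer: {e, p²}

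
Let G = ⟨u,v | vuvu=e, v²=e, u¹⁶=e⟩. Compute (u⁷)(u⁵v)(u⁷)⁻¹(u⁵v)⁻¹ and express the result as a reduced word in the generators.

[(u⁷), (u⁵v)] = (u⁷)·(u⁵v)·(u⁷)⁻¹·(u⁵v)⁻¹.
  (u⁷) · (u⁵v) = u¹²v
  (u¹²v) · (u⁹) = u³v
  (u³v) · (u⁵v) = u¹⁴

Answer: u¹⁴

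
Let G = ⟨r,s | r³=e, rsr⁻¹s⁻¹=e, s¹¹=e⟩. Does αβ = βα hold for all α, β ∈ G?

Each pair of generators commutes: r·s = rs = s·r. Since the generators pairwise commute, every element of G commutes with every other, so G is abelian.

Answer: Yes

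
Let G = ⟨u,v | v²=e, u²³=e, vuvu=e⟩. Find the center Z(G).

An element z ∈ Z(G) iff z commutes with every generator.
For example e is central: e·u = u = u·e; e·v = v = v·e.
Whereas u ∉ Z(G) since u·v = uv ≠ u²²v = v·u.
Checking each of the 46 elements this way gives Z(G) = {e}, of order 1.

Answer: {e}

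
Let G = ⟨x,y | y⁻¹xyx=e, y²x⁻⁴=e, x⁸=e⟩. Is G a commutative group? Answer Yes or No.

x·y = xy but y·x = x³y⁻¹, so x·y ≠ y·x and G is not abelian.

Answer: No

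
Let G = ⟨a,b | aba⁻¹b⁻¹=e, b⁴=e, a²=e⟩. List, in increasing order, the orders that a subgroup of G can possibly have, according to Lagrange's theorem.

|G| = 8 = 2³. By Lagrange's theorem the order of any subgroup divides 8; the divisors of 8 are 1, 2, 4, 8.

Answer: 1, 2, 4, 8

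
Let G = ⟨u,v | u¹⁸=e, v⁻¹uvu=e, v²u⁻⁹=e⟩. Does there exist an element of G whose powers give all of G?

Every cyclic group is abelian. But u·v = uv while v·u = u⁸v⁻¹, so u·v ≠ v·u and G is not abelian. Hence G is not cyclic.

Answer: No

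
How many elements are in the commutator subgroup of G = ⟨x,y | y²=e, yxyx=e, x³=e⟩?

G' = [G, G] is generated by all commutators. The generator-pair commutators are: [x, y] = x².
The subgroup they normally generate is {e, x, x²}, of order 3.
Check: |G/G'| = 6/3 = 2 is the order of the abelianisation.

Answer: 3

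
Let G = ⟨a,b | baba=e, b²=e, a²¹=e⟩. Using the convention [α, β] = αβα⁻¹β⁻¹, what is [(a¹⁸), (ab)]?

[(a¹⁸), (ab)] = (a¹⁸)·(ab)·(a¹⁸)⁻¹·(ab)⁻¹.
  (a¹⁸) · (ab) = a¹⁹b
  (a¹⁹b) · (a³) = a¹⁶b
  (a¹⁶b) · (ab) = a¹⁵

Answer: a¹⁵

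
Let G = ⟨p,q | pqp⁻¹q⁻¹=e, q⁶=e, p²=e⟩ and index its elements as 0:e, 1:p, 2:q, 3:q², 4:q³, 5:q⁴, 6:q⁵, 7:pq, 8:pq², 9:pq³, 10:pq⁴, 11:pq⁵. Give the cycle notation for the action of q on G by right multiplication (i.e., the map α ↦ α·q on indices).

(0 2 3 4 5 6)(1 7 8 9 10 11)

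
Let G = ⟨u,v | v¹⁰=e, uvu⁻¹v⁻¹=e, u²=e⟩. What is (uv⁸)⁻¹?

The order of (uv⁸) is 10 (smallest k with (uv⁸)ᵏ = e), so (uv⁸)⁻¹ = (uv⁸)⁹ = uv².
Check: (uv⁸) · (uv²) → (uv⁸) · u = v⁸;   (v⁸) · v² = e, giving e as required.

Answer: uv²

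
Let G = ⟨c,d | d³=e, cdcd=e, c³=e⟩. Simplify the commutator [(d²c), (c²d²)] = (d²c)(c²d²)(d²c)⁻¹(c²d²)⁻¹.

[(d²c), (c²d²)] = (d²c)·(c²d²)·(d²c)⁻¹·(c²d²)⁻¹.
  (d²c) · (c²d²) = d
  d · (c²d) = cd²c
  (cd²c) · (c²d²) = cd

Answer: cd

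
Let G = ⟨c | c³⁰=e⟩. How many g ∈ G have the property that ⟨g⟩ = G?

G is cyclic of order 30. An element generates G iff its order is 30, and a cyclic group of order 30 has exactly φ(30) = 8 such elements.

Answer: 8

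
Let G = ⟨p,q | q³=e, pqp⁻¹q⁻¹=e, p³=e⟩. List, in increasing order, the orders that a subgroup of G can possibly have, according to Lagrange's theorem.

|G| = 9 = 3². By Lagrange's theorem the order of any subgroup divides 9; the divisors of 9 are 1, 3, 9.

Answer: 1, 3, 9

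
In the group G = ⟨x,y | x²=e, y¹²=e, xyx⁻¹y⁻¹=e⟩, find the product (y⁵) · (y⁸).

Compute (y⁵) · (y⁸) by multiplying left to right and reducing via the relations at each step:
  (y⁵) · y⁸ = y

Answer: y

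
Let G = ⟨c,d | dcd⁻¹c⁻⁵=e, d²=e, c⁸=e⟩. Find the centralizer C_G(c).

⟨c⟩ ⊆ C_G(c) since powers of c commute with c; so |C_G(c)| ≥ |⟨c⟩| = 8.
By orbit–stabilizer, |C_G(c)| = |G| / |conj. class of c| = 16 / 2 = 8.
The 8 elements commuting with c are {e, c, c², c³, c⁴, c⁵, c⁶, c⁷}.

Answer: {e, c, c², c³, c⁴, c⁵, c⁶, c⁷}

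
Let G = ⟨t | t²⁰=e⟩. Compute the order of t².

Compute successive powers until reaching e:
  (t²)¹ = t², (t²)² = t⁴, (t²)³ = t⁶, (t²)⁴ = t⁸, (t²)⁵ = t¹⁰, (t²)⁶ = t¹², (t²)⁷ = t¹⁴, (t²)⁸ = t¹⁶, (t²)⁹ = t¹⁸, (t²)¹⁰ = e.
The smallest positive k with (t²)ᵏ = e is 10.

Answer: 10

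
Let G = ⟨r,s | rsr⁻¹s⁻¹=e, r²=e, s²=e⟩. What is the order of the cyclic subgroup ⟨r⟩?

|⟨r⟩| equals the order of r. Compute successive powers until reaching e:
  r¹ = r, r² = e.
The smallest positive k with rᵏ = e is 2, so |⟨r⟩| = 2.

Answer: 2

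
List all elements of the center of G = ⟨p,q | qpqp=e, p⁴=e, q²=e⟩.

An element z ∈ Z(G) iff z commutes with every generator.
For example p² is central: (p²)·p = p³ = p·(p²); (p²)·q = p²q = q·(p²).
Whereas p ∉ Z(G) since p·q = pq ≠ p³q = q·p.
Checking each of the 8 elements this way gives Z(G) = {e, p²}, of order 2.

Answer: {e, p²}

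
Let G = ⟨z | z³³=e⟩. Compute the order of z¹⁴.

Compute successive powers until reaching e:
  (z¹⁴)¹ = z¹⁴, (z¹⁴)² = z²⁸, (z¹⁴)³ = z⁹, (z¹⁴)⁴ = z²³, (z¹⁴)⁵ = z⁴, (z¹⁴)⁶ = z¹⁸, (z¹⁴)⁷ = z³², (z¹⁴)⁸ = z¹³, (z¹⁴)⁹ = z²⁷, (z¹⁴)¹⁰ = z⁸, (z¹⁴)¹¹ = z²², (z¹⁴)¹² = z³, (z¹⁴)¹³ = z¹⁷, (z¹⁴)¹⁴ = z³¹, (z¹⁴)¹⁵ = z¹², (z¹⁴)¹⁶ = z²⁶, (z¹⁴)¹⁷ = z⁷, (z¹⁴)¹⁸ = z²¹, (z¹⁴)¹⁹ = z², (z¹⁴)²⁰ = z¹⁶, (z¹⁴)²¹ = z³⁰, (z¹⁴)²² = z¹¹, (z¹⁴)²³ = z²⁵, (z¹⁴)²⁴ = z⁶, (z¹⁴)²⁵ = z²⁰, (z¹⁴)²⁶ = z, (z¹⁴)²⁷ = z¹⁵, (z¹⁴)²⁸ = z²⁹, (z¹⁴)²⁹ = z¹⁰, (z¹⁴)³⁰ = z²⁴, (z¹⁴)³¹ = z⁵, (z¹⁴)³² = z¹⁹, (z¹⁴)³³ = e.
The smallest positive k with (z¹⁴)ᵏ = e is 33.

Answer: 33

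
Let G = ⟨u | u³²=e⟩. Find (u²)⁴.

Compute successive powers of (u²), reducing at each step:
  (u²)²: (u²) · u² = u⁴
  (u²)³: (u⁴) · u² = u⁶
  (u²)⁴: (u⁶) · u² = u⁸

Answer: u⁸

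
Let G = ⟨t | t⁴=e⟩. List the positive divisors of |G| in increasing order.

|G| = 4 = 2². By Lagrange's theorem the order of any subgroup divides 4; the divisors of 4 are 1, 2, 4.

Answer: 1, 2, 4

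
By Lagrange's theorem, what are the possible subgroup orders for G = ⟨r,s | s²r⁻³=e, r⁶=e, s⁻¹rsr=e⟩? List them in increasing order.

|G| = 12 = 2² · 3. By Lagrange's theorem the order of any subgroup divides 12; the divisors of 12 are 1, 2, 3, 4, 6, 12.

Answer: 1, 2, 3, 4, 6, 12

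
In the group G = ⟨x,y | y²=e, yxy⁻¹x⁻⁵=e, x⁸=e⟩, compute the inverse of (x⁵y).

The order of (x⁵y) is 8 (smallest k with (x⁵y)ᵏ = e), so (x⁵y)⁻¹ = (x⁵y)⁷ = x⁷y.
Check: (x⁵y) · (x⁷y) → (x⁵y) · x⁷ = y;   y · y = e, giving e as required.

Answer: x⁷y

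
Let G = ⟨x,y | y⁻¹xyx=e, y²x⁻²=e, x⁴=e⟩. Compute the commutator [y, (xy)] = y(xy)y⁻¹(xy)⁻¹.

[y, (xy)] = y·(xy)·y⁻¹·(xy)⁻¹.
  y · (xy) = x
  x · (y⁻¹) = xy⁻¹
  (xy⁻¹) · (xy⁻¹) = x²

Answer: x²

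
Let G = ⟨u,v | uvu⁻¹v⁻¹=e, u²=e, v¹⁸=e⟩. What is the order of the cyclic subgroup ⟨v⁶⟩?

|⟨v⁶⟩| equals the order of v⁶. Compute successive powers until reaching e:
  (v⁶)¹ = v⁶, (v⁶)² = v¹², (v⁶)³ = e.
The smallest positive k with (v⁶)ᵏ = e is 3, so |⟨v⁶⟩| = 3.

Answer: 3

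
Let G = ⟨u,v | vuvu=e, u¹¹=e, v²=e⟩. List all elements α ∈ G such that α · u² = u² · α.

⟨u²⟩ ⊆ C_G(u²) since powers of u² commute with u²; so |C_G(u²)| ≥ |⟨u²⟩| = 11.
By orbit–stabilizer, |C_G(u²)| = |G| / |conj. class of u²| = 22 / 2 = 11.
The 11 elements commuting with u² are {e, u, u², u³, u⁴, u⁵, u⁶, u⁷, u⁸, u⁹, u¹⁰}.

Answer: {e, u, u², u³, u⁴, u⁵, u⁶, u⁷, u⁸, u⁹, u¹⁰}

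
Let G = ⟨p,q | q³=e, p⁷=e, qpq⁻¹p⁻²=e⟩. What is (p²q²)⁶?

Compute successive powers of (p²q²), reducing at each step:
  (p²q²)²: (p²q²) · p² = p³q²;   (p³q²) · q² = p³q
  (p²q²)³: (p³q) · p² = q;   q · q² = e
  (p²q²)⁴: e · p² = p²;   (p²) · q² = p²q²
  (p²q²)⁵: (p²q²) · p² = p³q²;   (p³q²) · q² = p³q
  (p²q²)⁶: (p³q) · p² = q;   q · q² = e

Answer: e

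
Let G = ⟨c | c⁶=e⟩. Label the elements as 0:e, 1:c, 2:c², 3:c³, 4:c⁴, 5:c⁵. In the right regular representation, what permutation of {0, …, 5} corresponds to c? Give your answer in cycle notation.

(0 1 2 3 4 5)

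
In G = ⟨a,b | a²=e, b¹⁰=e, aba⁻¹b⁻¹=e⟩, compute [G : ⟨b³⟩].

First find ord(b³) by computing successive powers:
  (b³)¹ = b³, (b³)² = b⁶, (b³)³ = b⁹, (b³)⁴ = b², (b³)⁵ = b⁵, (b³)⁶ = b⁸, (b³)⁷ = b, (b³)⁸ = b⁴, (b³)⁹ = b⁷, (b³)¹⁰ = e.
So |⟨b³⟩| = ord(b³) = 10. With |G| = 20, by Lagrange [G : ⟨b³⟩] = 20/10 = 2.

Answer: 2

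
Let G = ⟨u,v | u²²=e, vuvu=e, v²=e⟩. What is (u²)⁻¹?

The order of (u²) is 11 (smallest k with (u²)ᵏ = e), so (u²)⁻¹ = (u²)¹⁰ = u²⁰.
Check: (u²) · (u²⁰) → (u²) · u²⁰ = e, giving e as required.

Answer: u²⁰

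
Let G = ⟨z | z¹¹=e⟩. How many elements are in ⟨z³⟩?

|⟨z³⟩| equals the order of z³. Compute successive powers until reaching e:
  (z³)¹ = z³, (z³)² = z⁶, (z³)³ = z⁹, (z³)⁴ = z, (z³)⁵ = z⁴, (z³)⁶ = z⁷, (z³)⁷ = z¹⁰, (z³)⁸ = z², (z³)⁹ = z⁵, (z³)¹⁰ = z⁸, (z³)¹¹ = e.
The smallest positive k with (z³)ᵏ = e is 11, so |⟨z³⟩| = 11.

Answer: 11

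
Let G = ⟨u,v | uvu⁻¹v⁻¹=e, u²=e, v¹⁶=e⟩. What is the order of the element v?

Compute successive powers until reaching e:
  v¹ = v, v² = v², v³ = v³, v⁴ = v⁴, v⁵ = v⁵, v⁶ = v⁶, v⁷ = v⁷, v⁸ = v⁸, v⁹ = v⁹, v¹⁰ = v¹⁰, v¹¹ = v¹¹, v¹² = v¹², v¹³ = v¹³, v¹⁴ = v¹⁴, v¹⁵ = v¹⁵, v¹⁶ = e.
The smallest positive k with vᵏ = e is 16.

Answer: 16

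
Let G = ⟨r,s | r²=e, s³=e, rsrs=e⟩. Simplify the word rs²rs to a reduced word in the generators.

Multiply left to right, reducing at each step:
  r · s² = rs²
  (rs²) · r = s
  s · s = s²

Answer: s²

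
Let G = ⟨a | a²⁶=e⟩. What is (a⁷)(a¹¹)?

Compute (a⁷) · (a¹¹) by multiplying left to right and reducing via the relations at each step:
  (a⁷) · a¹¹ = a¹⁸

Answer: a¹⁸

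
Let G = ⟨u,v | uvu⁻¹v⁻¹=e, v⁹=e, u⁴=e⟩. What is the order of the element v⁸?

Compute successive powers until reaching e:
  (v⁸)¹ = v⁸, (v⁸)² = v⁷, (v⁸)³ = v⁶, (v⁸)⁴ = v⁵, (v⁸)⁵ = v⁴, (v⁸)⁶ = v³, (v⁸)⁷ = v², (v⁸)⁸ = v, (v⁸)⁹ = e.
The smallest positive k with (v⁸)ᵏ = e is 9.

Answer: 9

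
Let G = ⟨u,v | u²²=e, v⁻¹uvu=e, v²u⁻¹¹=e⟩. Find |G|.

Enumerate words in the generators, reducing via the relations: the distinct elements are
  {e, u, v, uv, u², u³, u⁴, u⁵, u⁶, u⁷, u⁸, u⁹, u²v, u²¹, u²⁰, u³v, u¹², u¹³, u¹¹, u¹⁰, u¹⁴, u¹⁵, u¹⁶, u¹⁷, u¹⁸, u¹⁹, u⁴v, u⁵v, u⁶v, u⁷v, u⁸v, u⁹v, v⁻¹, uv⁻¹, u¹⁰v, u²v⁻¹, u³v⁻¹, u⁴v⁻¹, u⁵v⁻¹, u⁶v⁻¹, u⁷v⁻¹, u⁸v⁻¹, u⁹v⁻¹, u¹⁰v⁻¹}.
No further products give new elements, so |G| = 44.

Answer: 44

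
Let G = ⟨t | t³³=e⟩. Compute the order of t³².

Compute successive powers until reaching e:
  (t³²)¹ = t³², (t³²)² = t³¹, (t³²)³ = t³⁰, (t³²)⁴ = t²⁹, (t³²)⁵ = t²⁸, (t³²)⁶ = t²⁷, (t³²)⁷ = t²⁶, (t³²)⁸ = t²⁵, (t³²)⁹ = t²⁴, (t³²)¹⁰ = t²³, (t³²)¹¹ = t²², (t³²)¹² = t²¹, (t³²)¹³ = t²⁰, (t³²)¹⁴ = t¹⁹, (t³²)¹⁵ = t¹⁸, (t³²)¹⁶ = t¹⁷, (t³²)¹⁷ = t¹⁶, (t³²)¹⁸ = t¹⁵, (t³²)¹⁹ = t¹⁴, (t³²)²⁰ = t¹³, (t³²)²¹ = t¹², (t³²)²² = t¹¹, (t³²)²³ = t¹⁰, (t³²)²⁴ = t⁹, (t³²)²⁵ = t⁸, (t³²)²⁶ = t⁷, (t³²)²⁷ = t⁶, (t³²)²⁸ = t⁵, (t³²)²⁹ = t⁴, (t³²)³⁰ = t³, (t³²)³¹ = t², (t³²)³² = t, (t³²)³³ = e.
The smallest positive k with (t³²)ᵏ = e is 33.

Answer: 33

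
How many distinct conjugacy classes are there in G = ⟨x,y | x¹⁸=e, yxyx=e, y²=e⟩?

The conjugacy classes (representative and size) are:
  [e] (size 1), [x] (size 2), [x²] (size 2), [x³] (size 2), [x¹⁴] (size 2), [x⁵] (size 2), [x¹²] (size 2), [x⁷] (size 2), [x¹⁰] (size 2), [x⁹] (size 1), [x¹⁰y] (size 9), [xy] (size 9).
Class equation: 1 + 2 + 2 + 2 + 2 + 2 + 2 + 2 + 2 + 1 + 9 + 9 = 36 = |G|. So G has 12 conjugacy classes.

Answer: 12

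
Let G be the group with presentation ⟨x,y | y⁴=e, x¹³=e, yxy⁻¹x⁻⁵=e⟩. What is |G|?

Enumerate words in the generators, reducing via the relations: the distinct elements are
  {e, x, y, xy, x², x³, x⁴, x⁵, x⁶, x⁷, x⁸, x⁹, y², y³, xy², xy³, x²y, x³y, x¹², x¹¹, x¹⁰, x⁴y, x⁵y, x⁶y, x⁷y, x⁸y, x⁹y, x²y², x²y³, x³y², x³y³, x¹²y, x¹¹y, x¹⁰y, x⁴y², x⁴y³, x⁵y², x⁵y³, x⁶y², x⁶y³, x⁷y², x⁷y³, x⁸y², x⁸y³, x⁹y², x⁹y³, x¹²y², x¹²y³, x¹¹y², x¹¹y³, x¹⁰y², x¹⁰y³}.
No further products give new elements, so |G| = 52.

Answer: 52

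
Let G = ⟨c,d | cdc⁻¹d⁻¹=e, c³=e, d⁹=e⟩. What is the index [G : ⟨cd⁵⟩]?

First find ord(cd⁵) by computing successive powers:
  (cd⁵)¹ = cd⁵, (cd⁵)² = c²d, (cd⁵)³ = d⁶, (cd⁵)⁴ = cd², (cd⁵)⁵ = c²d⁷, (cd⁵)⁶ = d³, (cd⁵)⁷ = cd⁸, (cd⁵)⁸ = c²d⁴, (cd⁵)⁹ = e.
So |⟨cd⁵⟩| = ord(cd⁵) = 9. With |G| = 27, by Lagrange [G : ⟨cd⁵⟩] = 27/9 = 3.

Answer: 3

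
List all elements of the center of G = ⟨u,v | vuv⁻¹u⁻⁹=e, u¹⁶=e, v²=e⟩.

An element z ∈ Z(G) iff z commutes with every generator.
For example u² is central: (u²)·u = u³ = u·(u²); (u²)·v = u²v = v·(u²).
Whereas u ∉ Z(G) since u·v = uv ≠ u⁹v = v·u.
Checking each of the 32 elements this way gives Z(G) = {e, u², u⁴, u⁶, u⁸, u¹⁰, u¹², u¹⁴}, of order 8.

Answer: {e, u², u⁴, u⁶, u⁸, u¹⁰, u¹², u¹⁴}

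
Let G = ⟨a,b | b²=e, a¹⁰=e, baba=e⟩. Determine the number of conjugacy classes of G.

The conjugacy classes (representative and size) are:
  [e] (size 1), [a] (size 2), [a²] (size 2), [a³] (size 2), [a⁴] (size 2), [a⁵] (size 1), [a²b] (size 5), [a³b] (size 5).
Class equation: 1 + 2 + 2 + 2 + 2 + 1 + 5 + 5 = 20 = |G|. So G has 8 conjugacy classes.

Answer: 8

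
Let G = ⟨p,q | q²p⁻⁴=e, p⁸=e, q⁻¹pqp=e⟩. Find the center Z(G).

An element z ∈ Z(G) iff z commutes with every generator.
For example p⁴ is central: (p⁴)·p = p⁵ = p·(p⁴); (p⁴)·q = q⁻¹ = q·(p⁴).
Whereas p ∉ Z(G) since p·q = pq ≠ p³q⁻¹ = q·p.
Checking each of the 16 elements this way gives Z(G) = {e, p⁴}, of order 2.

Answer: {e, p⁴}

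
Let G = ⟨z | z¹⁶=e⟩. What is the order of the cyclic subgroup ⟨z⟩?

|⟨z⟩| equals the order of z. Compute successive powers until reaching e:
  z¹ = z, z² = z², z³ = z³, z⁴ = z⁴, z⁵ = z⁵, z⁶ = z⁶, z⁷ = z⁷, z⁸ = z⁸, z⁹ = z⁹, z¹⁰ = z¹⁰, z¹¹ = z¹¹, z¹² = z¹², z¹³ = z¹³, z¹⁴ = z¹⁴, z¹⁵ = z¹⁵, z¹⁶ = e.
The smallest positive k with zᵏ = e is 16, so |⟨z⟩| = 16.

Answer: 16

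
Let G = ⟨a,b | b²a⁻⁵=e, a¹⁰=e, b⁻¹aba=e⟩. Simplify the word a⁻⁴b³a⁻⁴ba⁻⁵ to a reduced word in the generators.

Multiply left to right, reducing at each step:
  (a⁶) · b³ = ab
  (ab) · a⁻⁴ = b⁻¹
  (b⁻¹) · b = e
  e · a⁻⁵ = a⁵

Answer: a⁵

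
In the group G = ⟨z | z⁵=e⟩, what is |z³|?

Compute successive powers until reaching e:
  (z³)¹ = z³, (z³)² = z, (z³)³ = z⁴, (z³)⁴ = z², (z³)⁵ = e.
The smallest positive k with (z³)ᵏ = e is 5.

Answer: 5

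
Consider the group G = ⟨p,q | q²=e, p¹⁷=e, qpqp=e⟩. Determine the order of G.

Enumerate words in the generators, reducing via the relations: the distinct elements are
  {e, p, q, pq, p², p³, p⁴, p⁵, p⁶, p⁷, p⁸, p⁹, p²q, p³q, p¹², p¹³, p¹¹, p¹⁰, p¹⁴, p¹⁵, p¹⁶, p⁴q, p⁵q, p⁶q, p⁷q, p⁸q, p⁹q, p¹²q, p¹³q, p¹¹q, p¹⁰q, p¹⁴q, p¹⁵q, p¹⁶q}.
No further products give new elements, so |G| = 34.

Answer: 34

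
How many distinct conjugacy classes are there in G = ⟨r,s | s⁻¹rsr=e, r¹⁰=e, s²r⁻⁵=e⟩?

The conjugacy classes (representative and size) are:
  [e] (size 1), [r] (size 2), [r⁸] (size 2), [r⁷] (size 2), [r⁴] (size 2), [r⁵] (size 1), [r⁴s] (size 5), [r²s⁻¹] (size 5).
Class equation: 1 + 2 + 2 + 2 + 2 + 1 + 5 + 5 = 20 = |G|. So G has 8 conjugacy classes.

Answer: 8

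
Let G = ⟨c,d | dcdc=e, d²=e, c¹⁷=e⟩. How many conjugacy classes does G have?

The conjugacy classes (representative and size) are:
  [e] (size 1), [c¹⁶] (size 2), [c²] (size 2), [c³] (size 2), [c¹³] (size 2), [c¹²] (size 2), [c⁶] (size 2), [c¹⁰] (size 2), [c⁹] (size 2), [c⁷d] (size 17).
Class equation: 1 + 2 + 2 + 2 + 2 + 2 + 2 + 2 + 2 + 17 = 34 = |G|. So G has 10 conjugacy classes.

Answer: 10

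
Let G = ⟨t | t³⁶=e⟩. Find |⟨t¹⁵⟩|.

|⟨t¹⁵⟩| equals the order of t¹⁵. Compute successive powers until reaching e:
  (t¹⁵)¹ = t¹⁵, (t¹⁵)² = t³⁰, (t¹⁵)³ = t⁹, (t¹⁵)⁴ = t²⁴, (t¹⁵)⁵ = t³, (t¹⁵)⁶ = t¹⁸, (t¹⁵)⁷ = t³³, (t¹⁵)⁸ = t¹², (t¹⁵)⁹ = t²⁷, (t¹⁵)¹⁰ = t⁶, (t¹⁵)¹¹ = t²¹, (t¹⁵)¹² = e.
The smallest positive k with (t¹⁵)ᵏ = e is 12, so |⟨t¹⁵⟩| = 12.

Answer: 12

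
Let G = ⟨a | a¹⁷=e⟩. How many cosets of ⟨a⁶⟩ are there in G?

First find ord(a⁶) by computing successive powers:
  (a⁶)¹ = a⁶, (a⁶)² = a¹², (a⁶)³ = a, (a⁶)⁴ = a⁷, (a⁶)⁵ = a¹³, (a⁶)⁶ = a², (a⁶)⁷ = a⁸, (a⁶)⁸ = a¹⁴, (a⁶)⁹ = a³, (a⁶)¹⁰ = a⁹, (a⁶)¹¹ = a¹⁵, (a⁶)¹² = a⁴, (a⁶)¹³ = a¹⁰, (a⁶)¹⁴ = a¹⁶, (a⁶)¹⁵ = a⁵, (a⁶)¹⁶ = a¹¹, (a⁶)¹⁷ = e.
So |⟨a⁶⟩| = ord(a⁶) = 17. With |G| = 17, by Lagrange [G : ⟨a⁶⟩] = 17/17 = 1.

Answer: 1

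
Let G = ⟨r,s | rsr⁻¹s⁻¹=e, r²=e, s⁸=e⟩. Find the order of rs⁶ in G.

Compute successive powers until reaching e:
  (rs⁶)¹ = rs⁶, (rs⁶)² = s⁴, (rs⁶)³ = rs², (rs⁶)⁴ = e.
The smallest positive k with (rs⁶)ᵏ = e is 4.

Answer: 4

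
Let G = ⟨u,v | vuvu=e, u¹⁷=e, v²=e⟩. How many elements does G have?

Enumerate words in the generators, reducing via the relations: the distinct elements are
  {e, u, v, uv, u², u³, u⁴, u⁵, u⁶, u⁷, u⁸, u⁹, u²v, u³v, u¹², u¹³, u¹¹, u¹⁰, u¹⁴, u¹⁵, u¹⁶, u⁴v, u⁵v, u⁶v, u⁷v, u⁸v, u⁹v, u¹²v, u¹³v, u¹¹v, u¹⁰v, u¹⁴v, u¹⁵v, u¹⁶v}.
No further products give new elements, so |G| = 34.

Answer: 34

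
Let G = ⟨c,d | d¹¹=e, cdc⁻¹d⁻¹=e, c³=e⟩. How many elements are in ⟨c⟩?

|⟨c⟩| equals the order of c. Compute successive powers until reaching e:
  c¹ = c, c² = c², c³ = e.
The smallest positive k with cᵏ = e is 3, so |⟨c⟩| = 3.

Answer: 3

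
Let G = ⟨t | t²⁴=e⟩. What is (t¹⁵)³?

Compute successive powers of (t¹⁵), reducing at each step:
  (t¹⁵)²: (t¹⁵) · t¹⁵ = t⁶
  (t¹⁵)³: (t⁶) · t¹⁵ = t²¹

Answer: t²¹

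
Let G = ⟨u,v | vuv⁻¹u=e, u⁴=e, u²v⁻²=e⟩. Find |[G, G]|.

G' = [G, G] is generated by all commutators. The generator-pair commutators are: [u, v] = u².
The subgroup they normally generate is {e, u²}, of order 2.
Check: |G/G'| = 8/2 = 4 is the order of the abelianisation.

Answer: 2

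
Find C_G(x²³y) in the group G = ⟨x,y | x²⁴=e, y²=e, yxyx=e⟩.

⟨x²³y⟩ ⊆ C_G(x²³y) since powers of x²³y commute with x²³y; so |C_G(x²³y)| ≥ |⟨x²³y⟩| = 2.
By orbit–stabilizer, |C_G(x²³y)| = |G| / |conj. class of x²³y| = 48 / 12 = 4.
The 4 elements commuting with x²³y are {e, x¹², x²³y, x¹¹y}.

Answer: {e, x¹², x²³y, x¹¹y}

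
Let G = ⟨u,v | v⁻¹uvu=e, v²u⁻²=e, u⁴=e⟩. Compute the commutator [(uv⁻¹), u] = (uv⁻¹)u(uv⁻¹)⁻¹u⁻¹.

[(uv⁻¹), u] = (uv⁻¹)·u·(uv⁻¹)⁻¹·u⁻¹.
  (uv⁻¹) · u = v⁻¹
  (v⁻¹) · (uv) = u³
  (u³) · (u³) = u²

Answer: u²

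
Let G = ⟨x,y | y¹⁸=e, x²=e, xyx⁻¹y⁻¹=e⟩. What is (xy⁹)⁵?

Compute successive powers of (xy⁹), reducing at each step:
  (xy⁹)²: (xy⁹) · x = y⁹;   (y⁹) · y⁹ = e
  (xy⁹)³: e · x = x;   x · y⁹ = xy⁹
  (xy⁹)⁴: (xy⁹) · x = y⁹;   (y⁹) · y⁹ = e
  (xy⁹)⁵: e · x = x;   x · y⁹ = xy⁹

Answer: xy⁹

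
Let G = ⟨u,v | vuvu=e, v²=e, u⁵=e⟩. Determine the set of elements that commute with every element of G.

An element z ∈ Z(G) iff z commutes with every generator.
For example e is central: e·u = u = u·e; e·v = v = v·e.
Whereas u ∉ Z(G) since u·v = uv ≠ u⁴v = v·u.
Checking each of the 10 elements this way gives Z(G) = {e}, of order 1.

Answer: {e}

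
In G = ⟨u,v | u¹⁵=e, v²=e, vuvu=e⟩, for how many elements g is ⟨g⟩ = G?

⟨g⟩ = G would require ord(g) = |G| = 30, but the maximum element order in G is 15 < 30. So G is not cyclic and no single element generates it: the count is 0.

Answer: 0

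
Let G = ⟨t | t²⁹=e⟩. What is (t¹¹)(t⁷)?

Compute (t¹¹) · (t⁷) by multiplying left to right and reducing via the relations at each step:
  (t¹¹) · t⁷ = t¹⁸

Answer: t¹⁸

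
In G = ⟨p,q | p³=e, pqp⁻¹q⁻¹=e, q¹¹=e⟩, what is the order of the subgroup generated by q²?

|⟨q²⟩| equals the order of q². Compute successive powers until reaching e:
  (q²)¹ = q², (q²)² = q⁴, (q²)³ = q⁶, (q²)⁴ = q⁸, (q²)⁵ = q¹⁰, (q²)⁶ = q, (q²)⁷ = q³, (q²)⁸ = q⁵, (q²)⁹ = q⁷, (q²)¹⁰ = q⁹, (q²)¹¹ = e.
The smallest positive k with (q²)ᵏ = e is 11, so |⟨q²⟩| = 11.

Answer: 11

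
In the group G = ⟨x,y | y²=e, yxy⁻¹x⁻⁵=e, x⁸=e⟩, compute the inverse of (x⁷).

The order of (x⁷) is 8 (smallest k with (x⁷)ᵏ = e), so (x⁷)⁻¹ = (x⁷)⁷ = x.
Check: (x⁷) · x → (x⁷) · x = e, giving e as required.

Answer: x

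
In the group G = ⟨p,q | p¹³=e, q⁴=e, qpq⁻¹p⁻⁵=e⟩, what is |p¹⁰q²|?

Compute successive powers until reaching e:
  (p¹⁰q²)¹ = p¹⁰q², (p¹⁰q²)² = e.
The smallest positive k with (p¹⁰q²)ᵏ = e is 2.

Answer: 2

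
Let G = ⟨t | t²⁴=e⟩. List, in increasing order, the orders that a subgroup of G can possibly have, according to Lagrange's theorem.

|G| = 24 = 2³ · 3. By Lagrange's theorem the order of any subgroup divides 24; the divisors of 24 are 1, 2, 3, 4, 6, 8, 12, 24.

Answer: 1, 2, 3, 4, 6, 8, 12, 24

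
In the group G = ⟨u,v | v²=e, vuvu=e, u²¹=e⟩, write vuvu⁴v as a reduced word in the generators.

Multiply left to right, reducing at each step:
  v · u = u²⁰v
  (u²⁰v) · v = u²⁰
  (u²⁰) · u⁴ = u³
  (u³) · v = u³v

Answer: u³v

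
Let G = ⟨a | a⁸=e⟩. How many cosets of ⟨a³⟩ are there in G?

First find ord(a³) by computing successive powers:
  (a³)¹ = a³, (a³)² = a⁶, (a³)³ = a, (a³)⁴ = a⁴, (a³)⁵ = a⁷, (a³)⁶ = a², (a³)⁷ = a⁵, (a³)⁸ = e.
So |⟨a³⟩| = ord(a³) = 8. With |G| = 8, by Lagrange [G : ⟨a³⟩] = 8/8 = 1.

Answer: 1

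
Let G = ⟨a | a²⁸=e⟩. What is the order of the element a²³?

Compute successive powers until reaching e:
  (a²³)¹ = a²³, (a²³)² = a¹⁸, (a²³)³ = a¹³, (a²³)⁴ = a⁸, (a²³)⁵ = a³, (a²³)⁶ = a²⁶, (a²³)⁷ = a²¹, (a²³)⁸ = a¹⁶, (a²³)⁹ = a¹¹, (a²³)¹⁰ = a⁶, (a²³)¹¹ = a, (a²³)¹² = a²⁴, (a²³)¹³ = a¹⁹, (a²³)¹⁴ = a¹⁴, (a²³)¹⁵ = a⁹, (a²³)¹⁶ = a⁴, (a²³)¹⁷ = a²⁷, (a²³)¹⁸ = a²², (a²³)¹⁹ = a¹⁷, (a²³)²⁰ = a¹², (a²³)²¹ = a⁷, (a²³)²² = a², (a²³)²³ = a²⁵, (a²³)²⁴ = a²⁰, (a²³)²⁵ = a¹⁵, (a²³)²⁶ = a¹⁰, (a²³)²⁷ = a⁵, (a²³)²⁸ = e.
The smallest positive k with (a²³)ᵏ = e is 28.

Answer: 28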